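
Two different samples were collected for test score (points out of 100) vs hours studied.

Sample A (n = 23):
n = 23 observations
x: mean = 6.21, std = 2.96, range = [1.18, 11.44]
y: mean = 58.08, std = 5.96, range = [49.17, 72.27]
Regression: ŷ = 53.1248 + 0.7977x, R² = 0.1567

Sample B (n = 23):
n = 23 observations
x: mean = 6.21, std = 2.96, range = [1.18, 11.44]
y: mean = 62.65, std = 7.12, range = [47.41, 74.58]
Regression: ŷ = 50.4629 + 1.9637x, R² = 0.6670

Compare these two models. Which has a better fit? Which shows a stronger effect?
Model B has the better fit (R² = 0.6670 vs 0.1567). Model B shows the stronger effect (|β₁| = 1.9637 vs 0.7977).

Model Comparison:

Which explains more variance? (R²)
- Model A: R² = 0.1567 → 15.67% of variance in test score explained
- Model B: R² = 0.6670 → 66.70% of variance in test score explained
- 0.6670 > 0.1567 → Model B has the better fit

Strength of effect — compare |β₁|:
- Model A: β₁ = 0.7977 → predicted test score rises 0.7977 points per additional hour of study time
- Model B: β₁ = 1.9637 → predicted test score rises 1.9637 points per additional hour of study time
- |0.7977| < |1.9637| → Model B shows the stronger marginal effect

Notes:
- A better fit (higher R²) doesn't necessarily mean a more important relationship.
- The two samples could reflect different populations, time periods, or measurement quality.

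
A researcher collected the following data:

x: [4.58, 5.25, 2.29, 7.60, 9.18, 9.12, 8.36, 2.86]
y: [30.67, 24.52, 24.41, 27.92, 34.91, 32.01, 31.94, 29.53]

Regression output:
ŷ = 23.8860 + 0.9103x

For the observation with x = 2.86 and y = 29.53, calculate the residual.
Residual = 3.0405

The residual is the difference between the actual value and the predicted value:

Residual = y - ŷ

Step 1: Calculate predicted value
ŷ = 23.8860 + 0.9103 × 2.86
ŷ = 26.4895

Step 2: Calculate residual
Residual = 29.53 - 26.4895
Residual = 3.0405

Sign check: y > ŷ, so the point is above the line and the fit underestimates here.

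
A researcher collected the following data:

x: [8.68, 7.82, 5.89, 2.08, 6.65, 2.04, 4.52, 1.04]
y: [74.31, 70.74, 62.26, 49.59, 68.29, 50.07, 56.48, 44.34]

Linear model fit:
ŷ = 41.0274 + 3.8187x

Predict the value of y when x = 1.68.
ŷ = 47.4428

Plug x = 1.68 into the fitted line:

ŷ = 41.0274 + 3.8187 × 1.68
ŷ = 41.0274 + 6.4154
ŷ = 47.4428

This is a point prediction; actual observations scatter around it by roughly the residual standard deviation.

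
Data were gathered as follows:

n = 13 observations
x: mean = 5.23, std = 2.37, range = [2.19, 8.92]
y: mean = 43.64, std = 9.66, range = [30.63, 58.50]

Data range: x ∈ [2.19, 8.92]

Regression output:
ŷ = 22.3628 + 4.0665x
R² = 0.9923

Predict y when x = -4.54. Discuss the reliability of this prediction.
The equation gives ŷ = 3.9009; however x = -4.54 is 6.73 units below the observed range, so this extrapolated value should not be trusted.

Prediction calculation:
ŷ = 22.3628 + 4.0665 × (-4.54)
ŷ = 3.9009

Reliability:
- Data range: x ∈ [2.19, 8.92]
- Prediction point: x = -4.54 is 6.73 units below the observed range → this is EXTRAPOLATION, not interpolation

Why that matters here:
- There are no observations near this x to validate the fitted line there
- R² describes fit only over the sampled x values; it says nothing about behaviour beyond them

Report the number if required, but flag clearly that it is an extrapolation.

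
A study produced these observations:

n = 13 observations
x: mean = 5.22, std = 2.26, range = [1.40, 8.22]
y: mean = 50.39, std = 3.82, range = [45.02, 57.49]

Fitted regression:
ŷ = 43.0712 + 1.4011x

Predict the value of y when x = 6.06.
ŷ = 51.5619

x = 6.06 lies inside the observed range [1.40, 8.22], so the fitted equation applies directly:

ŷ = 43.0712 + 1.4011 × 6.06
ŷ = 43.0712 + 8.4907
ŷ = 51.5619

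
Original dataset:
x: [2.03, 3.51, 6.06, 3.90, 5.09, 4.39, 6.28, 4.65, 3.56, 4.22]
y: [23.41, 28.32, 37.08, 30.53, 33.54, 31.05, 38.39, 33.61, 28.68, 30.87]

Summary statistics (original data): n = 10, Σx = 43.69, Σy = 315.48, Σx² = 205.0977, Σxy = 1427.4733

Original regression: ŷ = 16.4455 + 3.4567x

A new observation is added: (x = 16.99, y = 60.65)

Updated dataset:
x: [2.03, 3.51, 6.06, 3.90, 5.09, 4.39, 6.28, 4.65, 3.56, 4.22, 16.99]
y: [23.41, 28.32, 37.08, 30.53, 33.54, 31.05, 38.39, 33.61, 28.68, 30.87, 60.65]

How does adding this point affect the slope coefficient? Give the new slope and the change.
The slope changes from 3.4567 to 2.4087 (change of -1.0480, or -30.3%).

x = 16.99 lies well outside the original x-range [2.03, 6.28] (x̄ ≈ 4.37), so this observation has high leverage and can move the slope substantially.

Step 1: Update the sums with the new point (n goes from 10 to 11)
Σx  = 43.69 + 16.99 = 60.68
Σy  = 315.48 + 60.65 = 376.13
Σx² = 205.0977 + 16.99² = 205.0977 + 288.6601 = 493.7578
Σxy = 1427.4733 + 16.99×60.65 = 1427.4733 + 1030.4435 = 2457.9168

Step 2: Recompute the slope with b₁ = (nΣxy − ΣxΣy) / (nΣx² − (Σx)²)
Numerator   = 11×2457.9168 − 60.68×376.13 = 27037.0848 − 22823.5684 = 4213.5164
Denominator = 11×493.7578 − 60.68² = 5431.3358 − 3682.0624 = 1749.2734
b₁(new) = 4213.5164 / 1749.2734 = 2.4087

(Same formula on the original sums: (10×1427.4733 − 43.69×315.48) / (10×205.0977 − 43.69²) = 491.4118 / 142.1609 = 3.4567, matching the given fit.)

Step 3: Change in slope
Δβ₁ = 2.4087 − 3.4567 = -1.0480
Relative change = -1.0480 / 3.4567 × 100% = -30.3%
→ the slope decreases when the point is added.

A high-leverage point only changes the slope if it is off the original line; here y = 60.65 is below the original trend, so the slope decreases.
In practice: check such a point for data-entry or measurement error; refit with and without it and report both if conclusions differ.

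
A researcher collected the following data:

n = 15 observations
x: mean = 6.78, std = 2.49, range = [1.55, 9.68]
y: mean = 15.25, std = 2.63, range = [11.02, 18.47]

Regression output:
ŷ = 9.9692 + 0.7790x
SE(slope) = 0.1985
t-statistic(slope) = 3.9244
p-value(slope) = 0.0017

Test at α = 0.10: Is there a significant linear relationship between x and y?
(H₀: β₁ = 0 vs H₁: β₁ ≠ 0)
Reject H₀: p-value = 0.0017 < α = 0.10. The linear relationship is significant at the 10% level.

Hypothesis test for the slope coefficient:

H₀: β₁ = 0 (no linear relationship)
H₁: β₁ ≠ 0 (linear relationship exists)

Test statistic: t = β̂₁ / SE(β̂₁) = 0.7790 / 0.1985 = 3.9244

p = 0.0017: how often a slope estimate this far from 0 (in SE units) would arise by chance if β₁ were truly 0.

Decision rule: reject H₀ if p-value < α.
p-value = 0.0017 < α = 0.10 → reject H₀.

At α = 0.10 the data do provide convincing evidence of a nonzero slope.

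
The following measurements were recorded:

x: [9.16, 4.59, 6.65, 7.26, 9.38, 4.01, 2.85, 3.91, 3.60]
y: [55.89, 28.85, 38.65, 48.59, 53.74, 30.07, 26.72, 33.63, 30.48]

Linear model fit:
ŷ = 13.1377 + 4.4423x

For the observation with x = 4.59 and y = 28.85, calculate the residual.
Residual = -4.6779

The residual is the difference between the actual value and the predicted value:

Residual = y - ŷ

Step 1: Calculate predicted value
ŷ = 13.1377 + 4.4423 × 4.59
ŷ = 33.5279

Step 2: Calculate residual
Residual = 28.85 - 33.5279
Residual = -4.6779

The residual is negative, so the observed y = 28.85 sits below the regression line (the line overestimates it by 4.6779).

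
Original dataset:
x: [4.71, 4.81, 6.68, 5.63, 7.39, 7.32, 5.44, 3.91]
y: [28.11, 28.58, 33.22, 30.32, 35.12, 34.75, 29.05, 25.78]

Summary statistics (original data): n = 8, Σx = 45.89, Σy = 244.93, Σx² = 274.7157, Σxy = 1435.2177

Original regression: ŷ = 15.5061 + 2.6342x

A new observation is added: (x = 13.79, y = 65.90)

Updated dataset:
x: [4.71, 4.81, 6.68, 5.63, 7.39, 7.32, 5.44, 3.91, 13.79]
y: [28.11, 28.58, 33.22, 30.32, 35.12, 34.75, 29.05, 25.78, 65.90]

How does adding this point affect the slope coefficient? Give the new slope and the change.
New slope β₁ = 4.0910 versus 2.6342 before: a change of +1.4568 (+55.3%).

The new point has HIGH LEVERAGE: x = 13.79 is far from the original mean x̄ = 45.89/8 ≈ 5.74 (original range [3.91, 7.39]).

Step 1: Update the sums with the new point (n goes from 8 to 9)
Σx  = 45.89 + 13.79 = 59.68
Σy  = 244.93 + 65.90 = 310.83
Σx² = 274.7157 + 13.79² = 274.7157 + 190.1641 = 464.8798
Σxy = 1435.2177 + 13.79×65.90 = 1435.2177 + 908.7610 = 2343.9787

Step 2: Recompute the slope with b₁ = (nΣxy − ΣxΣy) / (nΣx² − (Σx)²)
Numerator   = 9×2343.9787 − 59.68×310.83 = 21095.8083 − 18550.3344 = 2545.4739
Denominator = 9×464.8798 − 59.68² = 4183.9182 − 3561.7024 = 622.2158
b₁(new) = 2545.4739 / 622.2158 = 4.0910

(Same formula on the original sums: (8×1435.2177 − 45.89×244.93) / (8×274.7157 − 45.89²) = 241.9039 / 91.8335 = 2.6342, matching the given fit.)

Step 3: Change in slope
Δβ₁ = 4.0910 − 2.6342 = +1.4568
Relative change = +1.4568 / 2.6342 × 100% = +55.3%
→ the slope increases when the point is added.

A high-leverage point only changes the slope if it is off the original line; here y = 65.90 is above the original trend, so the slope increases.
In practice: examine leverage (hᵢ) and Cook's distance rather than deleting it automatically.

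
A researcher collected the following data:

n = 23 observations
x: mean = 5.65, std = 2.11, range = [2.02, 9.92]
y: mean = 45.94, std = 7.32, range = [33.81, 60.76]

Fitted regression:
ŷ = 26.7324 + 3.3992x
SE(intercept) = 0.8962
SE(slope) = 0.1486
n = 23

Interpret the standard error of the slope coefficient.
SE(slope) = 0.1486 measures the uncertainty in the estimated slope. The coefficient is estimated precisely (SE/|β̂₁| = 4.4%).

What SE measures:
- The standard error quantifies the sampling variability of the coefficient estimate
- It is the estimated standard deviation of β̂₁ across hypothetical repeated samples of the same size
- Smaller SE → more precise estimate

Relative precision:
- SE / |β̂₁| = 0.1486 / 3.3992 = 4.4%
- Rule of thumb (under 20%: precise; 20% to under 50%: moderately precise; 50% or more: imprecise) → precise

Rough 95% range (±2 SE): 3.3992 ± 0.2972 → (3.1020, 3.6964).

What drives SE(β̂₁): larger n (here n = 23) → smaller SE; wider spread of x values → smaller SE; more residual scatter → larger SE.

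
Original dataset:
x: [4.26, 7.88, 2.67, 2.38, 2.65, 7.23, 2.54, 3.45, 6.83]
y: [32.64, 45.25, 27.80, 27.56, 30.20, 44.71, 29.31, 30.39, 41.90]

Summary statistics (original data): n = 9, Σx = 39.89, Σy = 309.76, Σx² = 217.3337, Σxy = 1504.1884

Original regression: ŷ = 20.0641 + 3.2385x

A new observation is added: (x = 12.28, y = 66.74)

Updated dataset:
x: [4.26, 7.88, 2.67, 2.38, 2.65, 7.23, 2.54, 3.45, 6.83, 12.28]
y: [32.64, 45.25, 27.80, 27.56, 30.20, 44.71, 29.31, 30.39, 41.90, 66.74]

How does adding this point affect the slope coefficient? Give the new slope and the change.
New slope β₁ = 3.7469 versus 3.2385 before: a change of +0.5084 (+15.7%).

x = 12.28 lies well outside the original x-range [2.38, 7.88] (x̄ ≈ 4.43), so this observation has high leverage and can move the slope substantially.

Step 1: Update the sums with the new point (n goes from 9 to 10)
Σx  = 39.89 + 12.28 = 52.17
Σy  = 309.76 + 66.74 = 376.50
Σx² = 217.3337 + 12.28² = 217.3337 + 150.7984 = 368.1321
Σxy = 1504.1884 + 12.28×66.74 = 1504.1884 + 819.5672 = 2323.7556

Step 2: Recompute the slope with b₁ = (nΣxy − ΣxΣy) / (nΣx² − (Σx)²)
Numerator   = 10×2323.7556 − 52.17×376.50 = 23237.5560 − 19642.0050 = 3595.5510
Denominator = 10×368.1321 − 52.17² = 3681.3210 − 2721.7089 = 959.6121
b₁(new) = 3595.5510 / 959.6121 = 3.7469

(Same formula on the original sums: (9×1504.1884 − 39.89×309.76) / (9×217.3337 − 39.89²) = 1181.3692 / 364.7912 = 3.2385, matching the given fit.)

Step 3: Change in slope
Δβ₁ = 3.7469 − 3.2385 = +0.5084
Relative change = +0.5084 / 3.2385 × 100% = +15.7%
→ the slope increases when the point is added.

Because the point sits above the extension of the original line at a high-leverage x, it tilts the fit up.
In practice: examine leverage (hᵢ) and Cook's distance rather than deleting it automatically; check such a point for data-entry or measurement error.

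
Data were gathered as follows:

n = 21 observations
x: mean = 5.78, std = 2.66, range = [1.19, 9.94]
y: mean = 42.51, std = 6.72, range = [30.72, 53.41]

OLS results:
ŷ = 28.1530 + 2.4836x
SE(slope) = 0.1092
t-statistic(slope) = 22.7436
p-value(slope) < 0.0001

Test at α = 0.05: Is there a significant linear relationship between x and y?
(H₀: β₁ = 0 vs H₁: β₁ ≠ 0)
p-value < 0.0001 < α = 0.05, so we reject H₀. The relationship is significant.

Hypothesis test for the slope coefficient:

H₀: β₁ = 0 (no linear relationship)
H₁: β₁ ≠ 0 (linear relationship exists)

Test statistic: t = β̂₁ / SE(β̂₁) = 2.4836 / 0.1092 = 22.7436

With df = 19, the two-sided p-value for |t| = 22.7436 is <0.0001.

Decision rule: reject H₀ if p-value < α.
p-value < 0.0001 < α = 0.05 → reject H₀.

There is sufficient evidence at the 5% significance level to conclude that a linear relationship exists between x and y.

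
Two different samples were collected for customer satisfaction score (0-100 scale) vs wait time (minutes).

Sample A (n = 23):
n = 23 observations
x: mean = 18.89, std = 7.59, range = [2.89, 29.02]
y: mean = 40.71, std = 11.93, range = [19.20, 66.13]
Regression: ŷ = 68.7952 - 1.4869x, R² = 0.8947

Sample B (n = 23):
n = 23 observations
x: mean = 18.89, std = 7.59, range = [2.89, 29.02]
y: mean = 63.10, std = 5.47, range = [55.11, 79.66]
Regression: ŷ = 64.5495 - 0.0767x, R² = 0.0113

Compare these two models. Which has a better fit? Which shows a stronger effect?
Model A has the better fit (R² = 0.8947 vs 0.0113). Model A shows the stronger effect (|β₁| = 1.4869 vs 0.0767).

Model Comparison:

Goodness of fit (R²):
- Model A: R² = 0.8947 → 89.47% of variance in satisfaction score explained
- Model B: R² = 0.0113 → 1.13% of variance in satisfaction score explained
- 0.8947 > 0.0113 → Model A has the better fit

Strength of effect — compare |β₁|:
- Model A: β₁ = -1.4869 → predicted satisfaction score falls 1.4869 points per additional minute of wait time
- Model B: β₁ = -0.0767 → predicted satisfaction score falls 0.0767 points per additional minute of wait time
- |-1.4869| > |-0.0767| → Model A shows the stronger marginal effect

Notes:
- A better fit (higher R²) doesn't necessarily mean a more important relationship.
- R² measures how tightly points cluster around the line; β₁ measures how steep the line is — they answer different questions.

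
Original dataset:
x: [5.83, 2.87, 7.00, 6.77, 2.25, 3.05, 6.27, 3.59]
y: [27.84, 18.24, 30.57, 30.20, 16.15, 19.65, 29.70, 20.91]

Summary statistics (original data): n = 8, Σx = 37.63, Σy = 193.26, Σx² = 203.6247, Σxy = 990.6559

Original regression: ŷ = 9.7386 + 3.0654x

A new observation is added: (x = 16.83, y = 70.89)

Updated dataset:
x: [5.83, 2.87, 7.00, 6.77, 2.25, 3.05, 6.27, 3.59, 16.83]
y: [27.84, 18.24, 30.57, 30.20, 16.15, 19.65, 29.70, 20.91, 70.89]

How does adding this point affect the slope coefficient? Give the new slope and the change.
Adding the point moves β₁ from 3.0654 to 3.7204, i.e. it increases by 0.6550 (+21.4%).

x = 16.83 lies well outside the original x-range [2.25, 7.00] (x̄ ≈ 4.70), so this observation has high leverage and can move the slope substantially.

Step 1: Update the sums with the new point (n goes from 8 to 9)
Σx  = 37.63 + 16.83 = 54.46
Σy  = 193.26 + 70.89 = 264.15
Σx² = 203.6247 + 16.83² = 203.6247 + 283.2489 = 486.8736
Σxy = 990.6559 + 16.83×70.89 = 990.6559 + 1193.0787 = 2183.7346

Step 2: Recompute the slope with b₁ = (nΣxy − ΣxΣy) / (nΣx² − (Σx)²)
Numerator   = 9×2183.7346 − 54.46×264.15 = 19653.6114 − 14385.6090 = 5268.0024
Denominator = 9×486.8736 − 54.46² = 4381.8624 − 2965.8916 = 1415.9708
b₁(new) = 5268.0024 / 1415.9708 = 3.7204

(Same formula on the original sums: (8×990.6559 − 37.63×193.26) / (8×203.6247 − 37.63²) = 652.8734 / 212.9807 = 3.0654, matching the given fit.)

Step 3: Change in slope
Δβ₁ = 3.7204 − 3.0654 = +0.6550
Relative change = +0.6550 / 3.0654 × 100% = +21.4%
→ the slope increases when the point is added.

A high-leverage point only changes the slope if it is off the original line; here y = 70.89 is above the original trend, so the slope increases.
In practice: examine leverage (hᵢ) and Cook's distance rather than deleting it automatically; investigate whether it comes from the same population as the rest of the sample.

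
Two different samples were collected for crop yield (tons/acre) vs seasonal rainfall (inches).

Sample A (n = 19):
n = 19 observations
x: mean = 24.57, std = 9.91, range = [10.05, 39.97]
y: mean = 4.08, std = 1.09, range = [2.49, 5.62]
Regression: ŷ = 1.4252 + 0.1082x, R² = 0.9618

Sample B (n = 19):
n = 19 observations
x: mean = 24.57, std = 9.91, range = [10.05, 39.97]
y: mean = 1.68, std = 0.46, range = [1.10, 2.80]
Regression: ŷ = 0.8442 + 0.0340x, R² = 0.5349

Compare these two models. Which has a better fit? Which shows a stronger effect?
Model A has the better fit (R² = 0.9618 vs 0.5349). Model A shows the stronger effect (|β₁| = 0.1082 vs 0.0340).

Model Comparison:

Goodness of fit (R²):
- Model A: R² = 0.9618 → 96.18% of variance in crop yield explained
- Model B: R² = 0.5349 → 53.49% of variance in crop yield explained
- 0.9618 > 0.5349 → Model A has the better fit

Effect size (slope magnitude):
- Model A: β₁ = 0.1082 → predicted crop yield rises 0.1082 tons/acre per additional inch of rainfall
- Model B: β₁ = 0.0340 → predicted crop yield rises 0.0340 tons/acre per additional inch of rainfall
- |0.1082| > |0.0340| → Model A shows the stronger marginal effect

Note: A steeper slope doesn't make a better model if the scatter around the line is large.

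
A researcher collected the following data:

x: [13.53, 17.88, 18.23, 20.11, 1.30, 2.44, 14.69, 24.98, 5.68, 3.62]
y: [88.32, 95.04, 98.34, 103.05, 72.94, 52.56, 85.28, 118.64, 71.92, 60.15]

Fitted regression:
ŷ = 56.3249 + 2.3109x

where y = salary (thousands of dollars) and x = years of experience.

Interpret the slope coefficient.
On average, salary is about 2.3109 thousand dollars higher for every extra year of experience.

The slope coefficient β₁ = 2.3109 represents the marginal effect of experience on salary.

Interpretation:
- Experience up by 1 year → predicted salary increases by 2.3109 thousand dollars
- The effect is assumed constant over the observed range of x (linearity)
- The sign (+) gives the direction; the magnitude 2.3109 gives the size of the effect per year

(β₀ = 56.3249 is the fitted value at x = 0 and is not part of the slope interpretation.)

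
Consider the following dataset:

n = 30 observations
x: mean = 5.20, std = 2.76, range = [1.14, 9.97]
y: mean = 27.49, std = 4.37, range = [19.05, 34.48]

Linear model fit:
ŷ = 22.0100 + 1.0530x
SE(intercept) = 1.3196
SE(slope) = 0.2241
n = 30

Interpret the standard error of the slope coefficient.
The slope 1.0530 is pinned down to within about ±0.2241 (one SE) by these data — relative uncertainty 21.3%, i.e. moderately precise.

What SE measures:
- The standard error quantifies the sampling variability of the coefficient estimate
- It is the estimated standard deviation of β̂₁ across hypothetical repeated samples of the same size
- Smaller SE → more precise estimate

Relative precision:
- SE / |β̂₁| = 0.2241 / 1.0530 = 21.3%
- Rule of thumb (under 20%: precise; 20% to under 50%: moderately precise; 50% or more: imprecise) → moderately precise

Link to the t-test: t = β̂₁ / SE(β̂₁) = 1.0530 / 0.2241 = 4.6988, the statistic for H₀: β₁ = 0.

What drives SE(β̂₁): more residual scatter → larger SE; larger n (here n = 30) → smaller SE.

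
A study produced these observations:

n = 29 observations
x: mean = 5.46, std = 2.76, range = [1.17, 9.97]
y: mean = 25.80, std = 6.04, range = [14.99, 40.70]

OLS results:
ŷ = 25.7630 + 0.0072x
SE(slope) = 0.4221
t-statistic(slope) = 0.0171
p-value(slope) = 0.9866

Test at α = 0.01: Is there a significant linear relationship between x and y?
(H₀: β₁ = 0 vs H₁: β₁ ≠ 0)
p-value = 0.9866 ≥ α = 0.01, so we fail to reject H₀. The relationship is not significant.

Hypothesis test for the slope coefficient:

H₀: β₁ = 0 (no linear relationship)
H₁: β₁ ≠ 0 (linear relationship exists)

Test statistic: t = β̂₁ / SE(β̂₁) = 0.0072 / 0.4221 = 0.0171

With df = 27, the two-sided p-value for |t| = 0.0171 is 0.9866.

Decision rule: reject H₀ if p-value < α.
p-value = 0.9866 ≥ α = 0.01 → fail to reject H₀.

At α = 0.01 the data do not provide convincing evidence of a nonzero slope.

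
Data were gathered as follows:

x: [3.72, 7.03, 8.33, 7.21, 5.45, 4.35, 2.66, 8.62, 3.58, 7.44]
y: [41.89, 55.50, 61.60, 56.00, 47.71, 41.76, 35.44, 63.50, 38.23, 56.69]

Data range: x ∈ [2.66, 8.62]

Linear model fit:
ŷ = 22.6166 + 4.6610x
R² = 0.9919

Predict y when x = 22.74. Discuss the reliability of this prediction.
ŷ = 128.6077, but this is extrapolation (above the data range [2.66, 8.62]) and may be unreliable.

Prediction calculation:
ŷ = 22.6166 + 4.6610 × 22.74
ŷ = 128.6077

Reliability:
- Data range: x ∈ [2.66, 8.62]
- Prediction point: x = 22.74 is 14.12 units above the observed range → this is EXTRAPOLATION, not interpolation

Why that matters here:
- The linear relationship may not hold outside the observed range
- The standard error of prediction grows with (x − x̄)², and x = 22.74 is far from x̄ = 5.84
- R² describes fit only over the sampled x values; it says nothing about behaviour beyond them

A defensible statement: 'if the linear trend continued to x = 22.74, y would be about 128.6077' — the premise is untested.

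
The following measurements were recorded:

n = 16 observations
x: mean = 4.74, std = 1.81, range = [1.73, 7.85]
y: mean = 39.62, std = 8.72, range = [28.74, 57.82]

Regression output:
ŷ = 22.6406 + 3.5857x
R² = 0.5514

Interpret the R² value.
The model explains 55.14% of the variance in y (R² = 0.5514), leaving 44.86% unexplained; the fit is moderate.

R² = 1 − SS_res/SS_tot compares the residual scatter to the total scatter of y about its mean.

Here R² = 0.5514:
- Explained: 55.14% of the variation in y
- Unexplained (residual): 100% − 55.14% = 44.86%
- Rule of thumb (below 0.3 weak; 0.3 to below 0.7 moderate; 0.7 and above strong) → moderate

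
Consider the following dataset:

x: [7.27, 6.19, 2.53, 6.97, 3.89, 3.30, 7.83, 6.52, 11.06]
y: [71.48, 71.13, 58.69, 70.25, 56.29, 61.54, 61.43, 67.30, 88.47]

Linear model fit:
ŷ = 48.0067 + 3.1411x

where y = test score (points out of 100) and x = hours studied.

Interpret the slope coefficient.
An increase of one hour in study time is associated with a 3.1411 points increase in predicted test score.

The slope coefficient β₁ = 3.1411 represents the marginal effect of study time on test score.

Interpretation:
- Study time up by 1 hour → predicted test score increases by 3.1411 points
- This is a linear approximation: the same per-unit change is assumed across the whole observed x range
- The sign (+) gives the direction; the magnitude 3.1411 gives the size of the effect per hour

The intercept β₀ = 48.0067 is the predicted test score when study time = 0; since the smallest observed x is 2.53, this is an extrapolation and mainly anchors the line.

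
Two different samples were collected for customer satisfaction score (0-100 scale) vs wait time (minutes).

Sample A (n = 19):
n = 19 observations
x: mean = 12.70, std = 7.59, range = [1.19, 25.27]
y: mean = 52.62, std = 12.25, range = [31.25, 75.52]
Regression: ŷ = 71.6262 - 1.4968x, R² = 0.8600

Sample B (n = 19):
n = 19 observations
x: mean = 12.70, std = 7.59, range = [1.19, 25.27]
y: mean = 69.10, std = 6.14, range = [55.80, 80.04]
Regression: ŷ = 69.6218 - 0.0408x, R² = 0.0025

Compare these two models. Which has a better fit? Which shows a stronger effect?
Model A has the better fit (R² = 0.8600 vs 0.0025). Model A shows the stronger effect (|β₁| = 1.4968 vs 0.0408).

Model Comparison:

Fit — compare R²:
- Model A: R² = 0.8600 → 86.00% of variance in satisfaction score explained
- Model B: R² = 0.0025 → 0.25% of variance in satisfaction score explained
- 0.8600 > 0.0025 → Model A has the better fit

Strength of effect — compare |β₁|:
- Model A: β₁ = -1.4968 → predicted satisfaction score falls 1.4968 points per additional minute of wait time
- Model B: β₁ = -0.0408 → predicted satisfaction score falls 0.0408 points per additional minute of wait time
- |-1.4968| > |-0.0408| → Model A shows the stronger marginal effect

Notes:
- R² measures how tightly points cluster around the line; β₁ measures how steep the line is — they answer different questions.
- A steeper slope doesn't make a better model if the scatter around the line is large.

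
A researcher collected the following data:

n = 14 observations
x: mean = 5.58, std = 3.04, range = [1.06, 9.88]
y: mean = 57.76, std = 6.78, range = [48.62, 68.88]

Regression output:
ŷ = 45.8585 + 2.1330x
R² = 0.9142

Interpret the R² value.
The model explains 91.42% of the variance in y (R² = 0.9142), leaving 8.58% unexplained; the fit is strong.

R² = 1 − SS_res/SS_tot compares the residual scatter to the total scatter of y about its mean.

Here R² = 0.9142:
- Explained: 91.42% of the variation in y
- Unexplained (residual): 100% − 91.42% = 8.58%
- Rule of thumb (below 0.3 weak; 0.3 to below 0.7 moderate; 0.7 and above strong) → strong

Calculation: R² = 1 − (SS_res / SS_tot), where SS_res is the sum of squared residuals and SS_tot the total sum of squares.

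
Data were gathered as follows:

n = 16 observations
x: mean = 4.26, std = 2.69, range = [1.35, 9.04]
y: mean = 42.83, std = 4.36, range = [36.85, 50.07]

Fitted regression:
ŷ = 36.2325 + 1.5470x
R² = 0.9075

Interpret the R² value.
About 90.75% of the variability in y is accounted for by the regression on x (R² = 0.9075) — a strong linear fit.

R² (coefficient of determination) measures the proportion of variance in y explained by the regression model.

Here R² = 0.9075:
- Explained: 90.75% of the variation in y
- Unexplained (residual): 100% − 90.75% = 9.25%
- Rule of thumb (below 0.3 weak; 0.3 to below 0.7 moderate; 0.7 and above strong) → strong

Calculation: R² = 1 − (SS_res / SS_tot), where SS_res is the sum of squared residuals and SS_tot the total sum of squares.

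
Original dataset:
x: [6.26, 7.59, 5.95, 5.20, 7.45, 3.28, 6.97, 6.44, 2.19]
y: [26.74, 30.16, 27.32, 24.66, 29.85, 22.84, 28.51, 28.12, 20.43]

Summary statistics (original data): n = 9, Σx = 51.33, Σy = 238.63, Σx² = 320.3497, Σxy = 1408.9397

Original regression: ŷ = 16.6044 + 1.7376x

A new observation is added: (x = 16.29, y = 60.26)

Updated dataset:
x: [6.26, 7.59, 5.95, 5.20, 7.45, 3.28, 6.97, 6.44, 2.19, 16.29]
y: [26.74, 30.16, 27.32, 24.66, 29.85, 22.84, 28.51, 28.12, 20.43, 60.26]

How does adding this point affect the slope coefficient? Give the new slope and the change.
New slope β₁ = 2.8761 versus 1.7376 before: a change of +1.1385 (+65.5%).

x = 16.29 lies well outside the original x-range [2.19, 7.59] (x̄ ≈ 5.70), so this observation has high leverage and can move the slope substantially.

Step 1: Update the sums with the new point (n goes from 9 to 10)
Σx  = 51.33 + 16.29 = 67.62
Σy  = 238.63 + 60.26 = 298.89
Σx² = 320.3497 + 16.29² = 320.3497 + 265.3641 = 585.7138
Σxy = 1408.9397 + 16.29×60.26 = 1408.9397 + 981.6354 = 2390.5751

Step 2: Recompute the slope with b₁ = (nΣxy − ΣxΣy) / (nΣx² − (Σx)²)
Numerator   = 10×2390.5751 − 67.62×298.89 = 23905.7510 − 20210.9418 = 3694.8092
Denominator = 10×585.7138 − 67.62² = 5857.1380 − 4572.4644 = 1284.6736
b₁(new) = 3694.8092 / 1284.6736 = 2.8761

(Same formula on the original sums: (9×1408.9397 − 51.33×238.63) / (9×320.3497 − 51.33²) = 431.5794 / 248.3784 = 1.7376, matching the given fit.)

Step 3: Change in slope
Δβ₁ = 2.8761 − 1.7376 = +1.1385
Relative change = +1.1385 / 1.7376 × 100% = +65.5%
→ the slope increases when the point is added.

A high-leverage point only changes the slope if it is off the original line; here y = 60.26 is above the original trend, so the slope increases.
In practice: examine leverage (hᵢ) and Cook's distance rather than deleting it automatically; investigate whether it comes from the same population as the rest of the sample.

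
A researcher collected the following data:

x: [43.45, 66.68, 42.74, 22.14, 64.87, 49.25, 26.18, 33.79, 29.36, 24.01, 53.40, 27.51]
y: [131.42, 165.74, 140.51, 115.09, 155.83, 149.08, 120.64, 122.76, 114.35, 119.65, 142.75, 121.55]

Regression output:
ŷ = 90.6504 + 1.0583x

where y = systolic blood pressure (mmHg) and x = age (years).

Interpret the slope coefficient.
On average, blood pressure is about 1.0583 mmHg higher for every extra year of age.

β₁ = 1.0583 is the change in predicted blood pressure (mmHg) per additional year of age.

Interpretation:
- Age up by 1 year → predicted blood pressure increases by 1.0583 mmHg
- This is a linear approximation: the same per-unit change is assumed across the whole observed x range
- The slope describes association in these data, not necessarily a causal effect

The intercept β₀ = 90.6504 is the predicted blood pressure when age = 0; since the smallest observed x is 22.14, this is an extrapolation and mainly anchors the line.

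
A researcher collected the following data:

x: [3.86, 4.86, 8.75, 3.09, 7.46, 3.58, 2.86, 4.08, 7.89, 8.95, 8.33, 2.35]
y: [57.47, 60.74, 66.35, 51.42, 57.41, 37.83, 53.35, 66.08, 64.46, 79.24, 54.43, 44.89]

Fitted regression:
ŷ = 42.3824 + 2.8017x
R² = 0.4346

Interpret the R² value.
About 43.46% of the variability in y is accounted for by the regression on x (R² = 0.4346) — a moderate linear fit.

R² = 1 − SS_res/SS_tot compares the residual scatter to the total scatter of y about its mean.

Here R² = 0.4346:
- Explained: 43.46% of the variation in y
- Unexplained (residual): 100% − 43.46% = 56.54%
- Rule of thumb (below 0.3 weak; 0.3 to below 0.7 moderate; 0.7 and above strong) → moderate

Calculation: R² = 1 − (SS_res / SS_tot), where SS_res is the sum of squared residuals and SS_tot the total sum of squares.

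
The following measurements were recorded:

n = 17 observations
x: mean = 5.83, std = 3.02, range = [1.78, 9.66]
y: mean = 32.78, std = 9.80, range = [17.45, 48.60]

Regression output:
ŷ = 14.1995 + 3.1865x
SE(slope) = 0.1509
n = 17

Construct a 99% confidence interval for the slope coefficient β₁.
The 99% CI for β₁ is (2.7418, 3.6312)

Confidence interval for the slope:

The 99% CI for β₁ is: β̂₁ ± t*(α/2, n-2) × SE(β̂₁)

Step 1: Find critical t-value
- Confidence level = 0.99
- Degrees of freedom = n - 2 = 17 - 2 = 15
- t*(α/2, 15) = 2.9467

Step 2: Calculate margin of error
Margin = 2.9467 × 0.1509 = 0.4447

Step 3: Construct interval
CI = 3.1865 ± 0.4447
CI = (2.7418, 3.6312)

Interpretation: each one-unit increase in x is associated with a change in mean y of between 2.7418 and 3.6312, with 99% confidence.
Both endpoints are positive, so the data support a genuinely positive slope at this confidence level.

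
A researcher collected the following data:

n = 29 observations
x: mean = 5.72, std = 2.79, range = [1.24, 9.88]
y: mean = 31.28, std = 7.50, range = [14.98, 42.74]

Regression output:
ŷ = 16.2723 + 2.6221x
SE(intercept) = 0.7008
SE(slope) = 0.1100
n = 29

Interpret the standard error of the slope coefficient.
The slope 2.6221 is pinned down to within about ±0.1100 (one SE) by these data — relative uncertainty 4.2%, i.e. precise.

SE(β̂₁) = 0.1100 says: if we drew many samples of n = 29 from the same population and refit each time, the fitted slopes would scatter with a standard deviation of roughly 0.1100 around the true β₁.

Relative precision:
- SE / |β̂₁| = 0.1100 / 2.6221 = 4.2%
- Rule of thumb (under 20%: precise; 20% to under 50%: moderately precise; 50% or more: imprecise) → precise

Link to the t-test: t = β̂₁ / SE(β̂₁) = 2.6221 / 0.1100 = 23.8373, the statistic for H₀: β₁ = 0.

What drives SE(β̂₁): more residual scatter → larger SE; larger n (here n = 29) → smaller SE; wider spread of x values → smaller SE.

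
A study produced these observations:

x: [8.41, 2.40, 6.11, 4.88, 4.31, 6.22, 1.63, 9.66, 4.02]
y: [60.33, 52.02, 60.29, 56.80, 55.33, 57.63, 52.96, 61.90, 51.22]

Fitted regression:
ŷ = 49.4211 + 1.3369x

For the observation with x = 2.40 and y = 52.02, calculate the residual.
Residual = -0.6097

The residual is the difference between the actual value and the predicted value:

Residual = y - ŷ

Step 1: Calculate predicted value
ŷ = 49.4211 + 1.3369 × 2.40
ŷ = 52.6297

Step 2: Calculate residual
Residual = 52.02 - 52.6297
Residual = -0.6097

Interpretation: the model overestimates the actual value by 0.6097 at this point (negative residual → observation lies below the fitted line).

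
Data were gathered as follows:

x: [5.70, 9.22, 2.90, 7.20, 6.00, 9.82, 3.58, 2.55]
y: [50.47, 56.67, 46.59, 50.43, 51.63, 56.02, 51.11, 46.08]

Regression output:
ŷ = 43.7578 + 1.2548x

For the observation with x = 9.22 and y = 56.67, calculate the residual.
Residual = 1.3429

The residual is the difference between the actual value and the predicted value:

Residual = y - ŷ

Step 1: Calculate predicted value
ŷ = 43.7578 + 1.2548 × 9.22
ŷ = 55.3271

Step 2: Calculate residual
Residual = 56.67 - 55.3271
Residual = 1.3429

The residual is positive, so the observed y = 56.67 sits above the regression line (the line underestimates it by 1.3429).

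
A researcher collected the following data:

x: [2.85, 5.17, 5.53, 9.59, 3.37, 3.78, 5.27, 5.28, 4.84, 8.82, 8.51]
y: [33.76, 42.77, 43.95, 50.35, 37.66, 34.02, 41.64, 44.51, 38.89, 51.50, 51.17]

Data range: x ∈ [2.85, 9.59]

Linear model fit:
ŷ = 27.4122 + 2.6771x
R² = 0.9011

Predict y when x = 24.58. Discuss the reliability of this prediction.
The equation gives ŷ = 93.2153; however x = 24.58 is 14.99 units above the observed range, so this extrapolated value should not be trusted.

Prediction calculation:
ŷ = 27.4122 + 2.6771 × 24.58
ŷ = 93.2153

Reliability:
- Data range: x ∈ [2.85, 9.59]
- Prediction point: x = 24.58 is 14.99 units above the observed range → this is EXTRAPOLATION, not interpolation

Why that matters here:
- The linear relationship may not hold outside the observed range
- The standard error of prediction grows with (x − x̄)², and x = 24.58 is far from x̄ = 5.73

Report the number if required, but flag clearly that it is an extrapolation.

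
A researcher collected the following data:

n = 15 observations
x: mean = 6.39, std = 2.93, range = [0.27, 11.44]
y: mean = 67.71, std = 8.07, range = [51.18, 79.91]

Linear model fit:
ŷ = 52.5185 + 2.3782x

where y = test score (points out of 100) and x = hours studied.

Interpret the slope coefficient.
For each additional hour of study time, predicted test score increases by approximately 2.3782 points.

The slope β₁ = 2.3782 gives the rate at which the fitted test score changes with study time.

Interpretation:
- Study time up by 1 hour → predicted test score increases by 2.3782 points
- The effect is assumed constant over the observed range of x (linearity)
- The sign (+) gives the direction; the magnitude 2.3782 gives the size of the effect per hour

The intercept β₀ = 52.5185 is the predicted test score when study time = 0.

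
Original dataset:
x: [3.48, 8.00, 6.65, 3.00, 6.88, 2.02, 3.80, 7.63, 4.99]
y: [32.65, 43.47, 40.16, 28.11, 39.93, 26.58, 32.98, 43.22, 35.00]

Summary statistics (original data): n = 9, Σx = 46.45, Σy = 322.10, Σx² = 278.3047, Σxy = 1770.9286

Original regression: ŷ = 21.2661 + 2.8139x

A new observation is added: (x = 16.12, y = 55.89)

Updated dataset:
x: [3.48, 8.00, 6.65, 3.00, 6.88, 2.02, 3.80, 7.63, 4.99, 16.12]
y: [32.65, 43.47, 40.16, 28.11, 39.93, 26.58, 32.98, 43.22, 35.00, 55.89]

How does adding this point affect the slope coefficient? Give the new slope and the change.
Adding the point moves β₁ from 2.8139 to 2.0919, i.e. it decreases by 0.7220 (-25.7%).

x = 16.12 lies well outside the original x-range [2.02, 8.00] (x̄ ≈ 5.16), so this observation has high leverage and can move the slope substantially.

Step 1: Update the sums with the new point (n goes from 9 to 10)
Σx  = 46.45 + 16.12 = 62.57
Σy  = 322.10 + 55.89 = 377.99
Σx² = 278.3047 + 16.12² = 278.3047 + 259.8544 = 538.1591
Σxy = 1770.9286 + 16.12×55.89 = 1770.9286 + 900.9468 = 2671.8754

Step 2: Recompute the slope with b₁ = (nΣxy − ΣxΣy) / (nΣx² − (Σx)²)
Numerator   = 10×2671.8754 − 62.57×377.99 = 26718.7540 − 23650.8343 = 3067.9197
Denominator = 10×538.1591 − 62.57² = 5381.5910 − 3915.0049 = 1466.5861
b₁(new) = 3067.9197 / 1466.5861 = 2.0919

(Same formula on the original sums: (9×1770.9286 − 46.45×322.10) / (9×278.3047 − 46.45²) = 976.8124 / 347.1398 = 2.8139, matching the given fit.)

Step 3: Change in slope
Δβ₁ = 2.0919 − 2.8139 = -0.7220
Relative change = -0.7220 / 2.8139 × 100% = -25.7%
→ the slope decreases when the point is added.

A high-leverage point only changes the slope if it is off the original line; here y = 55.89 is below the original trend, so the slope decreases.
In practice: investigate whether it comes from the same population as the rest of the sample; examine leverage (hᵢ) and Cook's distance rather than deleting it automatically.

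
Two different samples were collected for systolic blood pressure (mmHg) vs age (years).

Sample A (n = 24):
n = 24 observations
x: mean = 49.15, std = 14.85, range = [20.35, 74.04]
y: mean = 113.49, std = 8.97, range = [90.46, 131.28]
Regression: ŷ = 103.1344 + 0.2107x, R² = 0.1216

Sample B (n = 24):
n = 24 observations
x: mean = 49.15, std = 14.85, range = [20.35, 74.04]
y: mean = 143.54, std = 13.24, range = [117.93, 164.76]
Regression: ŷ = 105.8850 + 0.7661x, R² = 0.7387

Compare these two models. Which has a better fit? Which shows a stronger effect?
Model B has the better fit (R² = 0.7387 vs 0.1216). Model B shows the stronger effect (|β₁| = 0.7661 vs 0.2107).

Model Comparison:

Goodness of fit (R²):
- Model A: R² = 0.1216 → 12.16% of variance in blood pressure explained
- Model B: R² = 0.7387 → 73.87% of variance in blood pressure explained
- 0.7387 > 0.1216 → Model B has the better fit

Strength of effect — compare |β₁|:
- Model A: β₁ = 0.2107 → predicted blood pressure rises 0.2107 mmHg per additional year of age
- Model B: β₁ = 0.7661 → predicted blood pressure rises 0.7661 mmHg per additional year of age
- |0.2107| < |0.7661| → Model B shows the stronger marginal effect

Notes:
- R² measures how tightly points cluster around the line; β₁ measures how steep the line is — they answer different questions.
- A better fit (higher R²) doesn't necessarily mean a more important relationship.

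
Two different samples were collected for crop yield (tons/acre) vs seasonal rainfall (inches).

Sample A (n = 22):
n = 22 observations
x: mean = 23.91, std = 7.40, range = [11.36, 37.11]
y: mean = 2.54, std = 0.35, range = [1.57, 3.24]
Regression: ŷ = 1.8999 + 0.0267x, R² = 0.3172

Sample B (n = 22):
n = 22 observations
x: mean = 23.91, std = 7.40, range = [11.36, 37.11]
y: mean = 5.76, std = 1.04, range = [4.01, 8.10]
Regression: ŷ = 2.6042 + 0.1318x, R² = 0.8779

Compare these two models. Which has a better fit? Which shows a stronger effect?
Model B has the better fit (R² = 0.8779 vs 0.3172). Model B shows the stronger effect (|β₁| = 0.1318 vs 0.0267).

Model Comparison:

Fit — compare R²:
- Model A: R² = 0.3172 → 31.72% of variance in crop yield explained
- Model B: R² = 0.8779 → 87.79% of variance in crop yield explained
- 0.8779 > 0.3172 → Model B has the better fit

Strength of effect — compare |β₁|:
- Model A: β₁ = 0.0267 → predicted crop yield rises 0.0267 tons/acre per additional inch of rainfall
- Model B: β₁ = 0.1318 → predicted crop yield rises 0.1318 tons/acre per additional inch of rainfall
- |0.0267| < |0.1318| → Model B shows the stronger marginal effect

Note: A better fit (higher R²) doesn't necessarily mean a more important relationship.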